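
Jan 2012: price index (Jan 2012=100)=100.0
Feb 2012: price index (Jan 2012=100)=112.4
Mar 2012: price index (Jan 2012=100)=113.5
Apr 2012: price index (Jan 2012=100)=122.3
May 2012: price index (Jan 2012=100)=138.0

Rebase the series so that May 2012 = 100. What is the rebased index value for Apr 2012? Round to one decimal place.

Rebased(Apr 2012) = 122.3 / 138.0 × 100 = 88.6232

88.6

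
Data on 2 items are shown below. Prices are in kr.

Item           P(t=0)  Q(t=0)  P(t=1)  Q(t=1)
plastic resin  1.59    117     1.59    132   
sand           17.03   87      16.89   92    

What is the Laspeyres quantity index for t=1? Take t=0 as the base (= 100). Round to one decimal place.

106.5

Laspeyres quantity index uses base-period prices as weights.
ΣP(t=0)·Q(t=1) = 1.59×132 + 17.03×92 = 209.88 + 1566.76 = 1776.64
ΣP(t=0)·Q(t=0) = 1.59×117 + 17.03×87 = 186.03 + 1481.61 = 1667.64
Index = 1776.64 / 1667.64 × 100 = 106.5362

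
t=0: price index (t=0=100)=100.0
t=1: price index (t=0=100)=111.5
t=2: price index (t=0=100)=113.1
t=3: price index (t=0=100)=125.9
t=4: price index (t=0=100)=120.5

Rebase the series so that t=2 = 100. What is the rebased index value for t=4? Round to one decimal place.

106.5

Rebased(t=4) = 120.5 / 113.1 × 100 = 106.5429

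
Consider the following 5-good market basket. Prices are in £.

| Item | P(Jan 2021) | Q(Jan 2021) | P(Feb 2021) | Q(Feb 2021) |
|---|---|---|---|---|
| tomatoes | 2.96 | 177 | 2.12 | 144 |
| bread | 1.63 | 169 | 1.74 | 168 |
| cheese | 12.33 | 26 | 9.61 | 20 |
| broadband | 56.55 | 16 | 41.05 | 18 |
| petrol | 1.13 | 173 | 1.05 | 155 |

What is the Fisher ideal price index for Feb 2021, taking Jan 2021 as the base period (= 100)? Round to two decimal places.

79.11

Laspeyres component (base-period weights):
ΣP(Feb 2021)Q(Jan 2021) = 2.12×177 + 1.74×169 + 9.61×26 + 41.05×16 + 1.05×173 = 375.24 + 294.06 + 249.86 + 656.8 + 181.65 = 1757.61
ΣP(Jan 2021)Q(Jan 2021) = 2.96×177 + 1.63×169 + 12.33×26 + 56.55×16 + 1.13×173 = 523.92 + 275.47 + 320.58 + 904.8 + 195.49 = 2220.26
L = 1757.61 / 2220.26 × 100 = 79.1624
Paasche component (current-period weights):
ΣP(Feb 2021)Q(Feb 2021) = 2.12×144 + 1.74×168 + 9.61×20 + 41.05×18 + 1.05×155 = 305.28 + 292.32 + 192.2 + 738.9 + 162.75 = 1691.45
ΣP(Jan 2021)Q(Feb 2021) = 2.96×144 + 1.63×168 + 12.33×20 + 56.55×18 + 1.13×155 = 426.24 + 273.84 + 246.6 + 1017.9 + 175.15 = 2139.73
P = 1691.45 / 2139.73 × 100 = 79.0497
Fisher = √(L × P) = √(79.1624 × 79.0497) = 79.1060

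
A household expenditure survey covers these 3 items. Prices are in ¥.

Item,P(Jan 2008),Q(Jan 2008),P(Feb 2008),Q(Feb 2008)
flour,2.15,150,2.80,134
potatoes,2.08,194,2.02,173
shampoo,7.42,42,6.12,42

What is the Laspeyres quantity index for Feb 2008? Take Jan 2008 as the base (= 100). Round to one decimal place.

92.5

Laspeyres quantity index uses base-period prices as weights.
ΣP(Jan 2008)·Q(Feb 2008) = 2.15×134 + 2.08×173 + 7.42×42 = 288.1 + 359.84 + 311.64 = 959.58
ΣP(Jan 2008)·Q(Jan 2008) = 2.15×150 + 2.08×194 + 7.42×42 = 322.5 + 403.52 + 311.64 = 1037.66
Index = 959.58 / 1037.66 × 100 = 92.4754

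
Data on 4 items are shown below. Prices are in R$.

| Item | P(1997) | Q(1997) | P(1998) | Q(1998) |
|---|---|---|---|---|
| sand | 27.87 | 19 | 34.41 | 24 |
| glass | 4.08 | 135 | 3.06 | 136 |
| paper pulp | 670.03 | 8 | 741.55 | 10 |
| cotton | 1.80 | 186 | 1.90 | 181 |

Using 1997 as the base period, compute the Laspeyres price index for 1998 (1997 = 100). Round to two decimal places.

108.52

Laspeyres price index uses base-period quantities as weights.
ΣP(1998)·Q(1997) = 34.41×19 + 3.06×135 + 741.55×8 + 1.90×186 = 653.79 + 413.1 + 5932.4 + 353.4 = 7352.69
ΣP(1997)·Q(1997) = 27.87×19 + 4.08×135 + 670.03×8 + 1.80×186 = 529.53 + 550.8 + 5360.24 + 334.8 = 6775.37
Index = 7352.69 / 6775.37 × 100 = 108.5209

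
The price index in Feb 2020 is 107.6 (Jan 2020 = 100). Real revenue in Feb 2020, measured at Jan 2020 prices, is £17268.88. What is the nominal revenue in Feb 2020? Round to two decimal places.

18581.31

Nominal = Real × (Index/100) = 17268.88 × (107.6/100)
        = 17268.88 × 1.076 = 18581.3149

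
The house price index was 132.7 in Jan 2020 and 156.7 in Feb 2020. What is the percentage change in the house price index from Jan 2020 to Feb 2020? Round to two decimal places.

Change = (156.7 − 132.7) / 132.7 × 100
       = 24.0 / 132.7 × 100 = 18.0859%

18.09%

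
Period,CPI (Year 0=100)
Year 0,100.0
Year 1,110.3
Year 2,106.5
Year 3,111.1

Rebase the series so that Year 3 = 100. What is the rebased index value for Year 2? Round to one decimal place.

95.9

Rebased(Year 2) = 106.5 / 111.1 × 100 = 95.8596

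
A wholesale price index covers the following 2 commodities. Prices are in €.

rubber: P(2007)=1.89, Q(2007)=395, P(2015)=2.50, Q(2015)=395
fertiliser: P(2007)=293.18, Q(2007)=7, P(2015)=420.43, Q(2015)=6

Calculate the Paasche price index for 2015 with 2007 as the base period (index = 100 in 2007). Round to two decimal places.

Paasche price index uses current-period quantities as weights.
ΣP(2015)·Q(2015) = 2.50×395 + 420.43×6 = 987.5 + 2522.58 = 3510.08
ΣP(2007)·Q(2015) = 1.89×395 + 293.18×6 = 746.55 + 1759.08 = 2505.63
Index = 3510.08 / 2505.63 × 100 = 140.0877

140.09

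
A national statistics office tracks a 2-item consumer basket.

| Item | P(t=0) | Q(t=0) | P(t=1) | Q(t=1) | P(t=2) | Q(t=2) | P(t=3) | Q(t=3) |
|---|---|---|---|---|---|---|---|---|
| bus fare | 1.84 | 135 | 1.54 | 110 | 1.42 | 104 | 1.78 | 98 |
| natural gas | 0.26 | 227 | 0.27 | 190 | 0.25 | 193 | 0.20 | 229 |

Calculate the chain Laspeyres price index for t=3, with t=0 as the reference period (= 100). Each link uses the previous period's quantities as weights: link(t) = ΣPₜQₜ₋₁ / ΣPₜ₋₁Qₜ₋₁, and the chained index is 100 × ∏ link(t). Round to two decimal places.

92.28

Link t=0→t=1:
ΣP(t=1)Q(t=0) = 1.54×135 + 0.27×227 = 207.9 + 61.29 = 269.19
ΣP(t=0)Q(t=0) = 1.84×135 + 0.26×227 = 248.4 + 59.02 = 307.42
link = 269.19/307.42 = 0.875642
Link t=1→t=2:
ΣP(t=2)Q(t=1) = 1.42×110 + 0.25×190 = 156.2 + 47.5 = 203.7
ΣP(t=1)Q(t=1) = 1.54×110 + 0.27×190 = 169.4 + 51.3 = 220.7
link = 203.7/220.7 = 0.922972
Link t=2→t=3:
ΣP(t=3)Q(t=2) = 1.78×104 + 0.20×193 = 185.12 + 38.6 = 223.72
ΣP(t=2)Q(t=2) = 1.42×104 + 0.25×193 = 147.68 + 48.25 = 195.93
link = 223.72/195.93 = 1.141836
Chained index = 100 × 0.875642 × 0.922972 × 1.141836 = 92.2825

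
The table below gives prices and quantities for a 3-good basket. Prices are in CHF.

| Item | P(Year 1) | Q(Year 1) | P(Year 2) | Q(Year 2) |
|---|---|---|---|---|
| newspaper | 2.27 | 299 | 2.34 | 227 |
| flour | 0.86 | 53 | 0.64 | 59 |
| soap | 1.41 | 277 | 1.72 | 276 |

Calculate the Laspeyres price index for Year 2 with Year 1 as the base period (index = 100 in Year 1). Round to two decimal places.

Laspeyres price index uses base-period quantities as weights.
ΣP(Year 2)·Q(Year 1) = 2.34×299 + 0.64×53 + 1.72×277 = 699.66 + 33.92 + 476.44 = 1210.02
ΣP(Year 1)·Q(Year 1) = 2.27×299 + 0.86×53 + 1.41×277 = 678.73 + 45.58 + 390.57 = 1114.88
Index = 1210.02 / 1114.88 × 100 = 108.5337

108.53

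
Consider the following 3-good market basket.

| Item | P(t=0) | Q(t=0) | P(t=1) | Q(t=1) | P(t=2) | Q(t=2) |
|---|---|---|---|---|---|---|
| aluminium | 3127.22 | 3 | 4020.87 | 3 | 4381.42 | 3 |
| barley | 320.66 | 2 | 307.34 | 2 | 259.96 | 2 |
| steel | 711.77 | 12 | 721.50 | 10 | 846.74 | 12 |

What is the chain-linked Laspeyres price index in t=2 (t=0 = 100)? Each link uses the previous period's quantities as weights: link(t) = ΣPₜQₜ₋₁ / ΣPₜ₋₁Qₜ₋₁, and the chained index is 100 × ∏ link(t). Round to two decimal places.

127.86

Link t=0→t=1:
ΣP(t=1)Q(t=0) = 4020.87×3 + 307.34×2 + 721.50×12 = 12062.61 + 614.68 + 8658 = 21335.29
ΣP(t=0)Q(t=0) = 3127.22×3 + 320.66×2 + 711.77×12 = 9381.66 + 641.32 + 8541.24 = 18564.22
link = 21335.29/18564.22 = 1.149269
Link t=1→t=2:
ΣP(t=2)Q(t=1) = 4381.42×3 + 259.96×2 + 846.74×10 = 13144.26 + 519.92 + 8467.4 = 22131.58
ΣP(t=1)Q(t=1) = 4020.87×3 + 307.34×2 + 721.50×10 = 12062.61 + 614.68 + 7215 = 19892.29
link = 22131.58/19892.29 = 1.112571
Chained index = 100 × 1.149269 × 1.112571 = 127.8644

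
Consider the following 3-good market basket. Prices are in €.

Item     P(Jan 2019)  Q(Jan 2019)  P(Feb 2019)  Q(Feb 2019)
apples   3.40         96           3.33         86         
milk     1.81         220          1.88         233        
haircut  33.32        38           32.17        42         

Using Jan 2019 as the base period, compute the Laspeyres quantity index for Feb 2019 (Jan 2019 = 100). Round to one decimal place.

106.2

Laspeyres quantity index uses base-period prices as weights.
ΣP(Jan 2019)·Q(Feb 2019) = 3.40×86 + 1.81×233 + 33.32×42 = 292.4 + 421.73 + 1399.44 = 2113.57
ΣP(Jan 2019)·Q(Jan 2019) = 3.40×96 + 1.81×220 + 33.32×38 = 326.4 + 398.2 + 1266.16 = 1990.76
Index = 2113.57 / 1990.76 × 100 = 106.1690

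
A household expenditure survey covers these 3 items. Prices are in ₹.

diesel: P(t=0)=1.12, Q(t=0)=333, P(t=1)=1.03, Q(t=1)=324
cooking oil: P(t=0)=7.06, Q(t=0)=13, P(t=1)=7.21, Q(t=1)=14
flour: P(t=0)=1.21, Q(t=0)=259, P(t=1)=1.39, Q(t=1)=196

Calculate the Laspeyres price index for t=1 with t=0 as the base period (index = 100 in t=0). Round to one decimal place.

Laspeyres price index uses base-period quantities as weights.
ΣP(t=1)·Q(t=0) = 1.03×333 + 7.21×13 + 1.39×259 = 342.99 + 93.73 + 360.01 = 796.73
ΣP(t=0)·Q(t=0) = 1.12×333 + 7.06×13 + 1.21×259 = 372.96 + 91.78 + 313.39 = 778.13
Index = 796.73 / 778.13 × 100 = 102.3903

102.4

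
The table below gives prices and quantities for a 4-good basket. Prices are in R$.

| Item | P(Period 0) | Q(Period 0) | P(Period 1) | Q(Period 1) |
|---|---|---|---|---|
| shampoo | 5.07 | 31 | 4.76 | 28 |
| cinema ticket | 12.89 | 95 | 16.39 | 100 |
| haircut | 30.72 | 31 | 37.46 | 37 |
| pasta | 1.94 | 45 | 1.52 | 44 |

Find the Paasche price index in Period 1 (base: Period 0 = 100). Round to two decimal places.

Paasche price index uses current-period quantities as weights.
ΣP(Period 1)·Q(Period 1) = 4.76×28 + 16.39×100 + 37.46×37 + 1.52×44 = 133.28 + 1639 + 1386.02 + 66.88 = 3225.18
ΣP(Period 0)·Q(Period 1) = 5.07×28 + 12.89×100 + 30.72×37 + 1.94×44 = 141.96 + 1289 + 1136.64 + 85.36 = 2652.96
Index = 3225.18 / 2652.96 × 100 = 121.5691

121.57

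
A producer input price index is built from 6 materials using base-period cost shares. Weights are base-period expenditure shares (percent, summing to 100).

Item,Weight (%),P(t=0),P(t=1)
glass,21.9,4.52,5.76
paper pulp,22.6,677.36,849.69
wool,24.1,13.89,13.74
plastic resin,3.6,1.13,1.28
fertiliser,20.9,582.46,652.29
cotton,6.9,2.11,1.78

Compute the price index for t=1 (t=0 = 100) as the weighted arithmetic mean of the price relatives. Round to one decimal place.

glass: 21.9 × (5.76/4.52) = 21.9 × 1.274336 = 27.9080
paper pulp: 22.6 × (849.69/677.36) = 22.6 × 1.254414 = 28.3498
wool: 24.1 × (13.74/13.89) = 24.1 × 0.989201 = 23.8397
plastic resin: 3.6 × (1.28/1.13) = 3.6 × 1.132743 = 4.0779
fertiliser: 20.9 × (652.29/582.46) = 20.9 × 1.119888 = 23.4057
cotton: 6.9 × (1.78/2.11) = 6.9 × 0.843602 = 5.8209
Index = Σ wᵢ·(p₁ᵢ/p₀ᵢ) = 27.9080 + 28.3498 + 23.8397 + 4.0779 + 23.4057 + 5.8209 = 113.4019

113.4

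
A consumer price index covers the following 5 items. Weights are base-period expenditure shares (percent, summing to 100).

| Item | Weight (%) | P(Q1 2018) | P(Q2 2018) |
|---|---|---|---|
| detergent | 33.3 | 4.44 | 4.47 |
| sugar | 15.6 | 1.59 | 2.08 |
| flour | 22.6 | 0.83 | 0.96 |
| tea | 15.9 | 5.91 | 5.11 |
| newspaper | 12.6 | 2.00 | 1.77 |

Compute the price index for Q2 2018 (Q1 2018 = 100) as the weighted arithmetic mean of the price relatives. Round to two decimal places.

detergent: 33.3 × (4.47/4.44) = 33.3 × 1.006757 = 33.5250
sugar: 15.6 × (2.08/1.59) = 15.6 × 1.308176 = 20.4075
flour: 22.6 × (0.96/0.83) = 22.6 × 1.156627 = 26.1398
tea: 15.9 × (5.11/5.91) = 15.9 × 0.864636 = 13.7477
newspaper: 12.6 × (1.77/2.00) = 12.6 × 0.885000 = 11.1510
Index = Σ wᵢ·(p₁ᵢ/p₀ᵢ) = 33.5250 + 20.4075 + 26.1398 + 13.7477 + 11.1510 = 104.9710

104.97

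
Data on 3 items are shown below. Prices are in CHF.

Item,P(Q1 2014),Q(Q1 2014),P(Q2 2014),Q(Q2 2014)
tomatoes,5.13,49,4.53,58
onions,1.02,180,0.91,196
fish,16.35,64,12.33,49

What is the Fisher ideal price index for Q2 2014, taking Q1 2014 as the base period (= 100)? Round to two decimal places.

79.90

Laspeyres component (base-period weights):
ΣP(Q2 2014)Q(Q1 2014) = 4.53×49 + 0.91×180 + 12.33×64 = 221.97 + 163.8 + 789.12 = 1174.89
ΣP(Q1 2014)Q(Q1 2014) = 5.13×49 + 1.02×180 + 16.35×64 = 251.37 + 183.6 + 1046.4 = 1481.37
L = 1174.89 / 1481.37 × 100 = 79.3110
Paasche component (current-period weights):
ΣP(Q2 2014)Q(Q2 2014) = 4.53×58 + 0.91×196 + 12.33×49 = 262.74 + 178.36 + 604.17 = 1045.27
ΣP(Q1 2014)Q(Q2 2014) = 5.13×58 + 1.02×196 + 16.35×49 = 297.54 + 199.92 + 801.15 = 1298.61
P = 1045.27 / 1298.61 × 100 = 80.4914
Fisher = √(L × P) = √(79.3110 × 80.4914) = 79.8991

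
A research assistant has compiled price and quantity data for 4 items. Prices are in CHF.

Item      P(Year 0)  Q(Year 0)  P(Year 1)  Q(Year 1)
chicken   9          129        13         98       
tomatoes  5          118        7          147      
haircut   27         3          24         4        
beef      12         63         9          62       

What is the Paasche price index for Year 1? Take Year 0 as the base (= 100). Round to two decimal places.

119.77

Paasche price index uses current-period quantities as weights.
ΣP(Year 1)·Q(Year 1) = 13×98 + 7×147 + 24×4 + 9×62 = 1274 + 1029 + 96 + 558 = 2957
ΣP(Year 0)·Q(Year 1) = 9×98 + 5×147 + 27×4 + 12×62 = 882 + 735 + 108 + 744 = 2469
Index = 2957 / 2469 × 100 = 119.7651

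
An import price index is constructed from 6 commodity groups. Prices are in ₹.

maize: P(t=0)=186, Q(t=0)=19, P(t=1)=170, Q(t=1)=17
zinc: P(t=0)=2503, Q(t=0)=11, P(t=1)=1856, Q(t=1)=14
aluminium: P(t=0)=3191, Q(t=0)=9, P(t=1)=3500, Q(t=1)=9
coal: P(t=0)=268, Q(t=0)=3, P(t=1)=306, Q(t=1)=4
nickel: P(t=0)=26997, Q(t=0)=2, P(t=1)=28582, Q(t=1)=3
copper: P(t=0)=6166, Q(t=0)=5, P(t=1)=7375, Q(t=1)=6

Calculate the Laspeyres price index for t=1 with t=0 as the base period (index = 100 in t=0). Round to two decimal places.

Laspeyres price index uses base-period quantities as weights.
ΣP(t=1)·Q(t=0) = 170×19 + 1856×11 + 3500×9 + 306×3 + 28582×2 + 7375×5 = 3230 + 20416 + 31500 + 918 + 57164 + 36875 = 150103
ΣP(t=0)·Q(t=0) = 186×19 + 2503×11 + 3191×9 + 268×3 + 26997×2 + 6166×5 = 3534 + 27533 + 28719 + 804 + 53994 + 30830 = 145414
Index = 150103 / 145414 × 100 = 103.2246

103.22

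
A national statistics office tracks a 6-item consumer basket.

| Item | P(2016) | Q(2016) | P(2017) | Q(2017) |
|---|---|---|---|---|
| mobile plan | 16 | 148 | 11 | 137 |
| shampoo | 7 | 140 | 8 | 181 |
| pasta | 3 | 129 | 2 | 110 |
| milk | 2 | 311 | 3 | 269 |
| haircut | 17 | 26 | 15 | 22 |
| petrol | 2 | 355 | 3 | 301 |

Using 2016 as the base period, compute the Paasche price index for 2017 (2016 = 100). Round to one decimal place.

98.3

Paasche price index uses current-period quantities as weights.
ΣP(2017)·Q(2017) = 11×137 + 8×181 + 2×110 + 3×269 + 15×22 + 3×301 = 1507 + 1448 + 220 + 807 + 330 + 903 = 5215
ΣP(2016)·Q(2017) = 16×137 + 7×181 + 3×110 + 2×269 + 17×22 + 2×301 = 2192 + 1267 + 330 + 538 + 374 + 602 = 5303
Index = 5215 / 5303 × 100 = 98.3406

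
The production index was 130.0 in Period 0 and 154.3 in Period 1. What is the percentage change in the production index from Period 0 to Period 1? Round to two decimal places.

Change = (154.3 − 130.0) / 130.0 × 100
       = 24.3 / 130.0 × 100 = 18.6923%

18.69%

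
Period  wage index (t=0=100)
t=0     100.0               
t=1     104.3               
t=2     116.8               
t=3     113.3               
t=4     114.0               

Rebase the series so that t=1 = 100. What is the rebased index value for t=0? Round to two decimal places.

Rebased(t=0) = 100.0 / 104.3 × 100 = 95.8773

95.88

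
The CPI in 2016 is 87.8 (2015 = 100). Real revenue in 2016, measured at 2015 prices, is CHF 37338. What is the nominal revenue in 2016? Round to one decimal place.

32782.8

Nominal = Real × (Index/100) = 37338 × (87.8/100)
        = 37338 × 0.878 = 32782.7640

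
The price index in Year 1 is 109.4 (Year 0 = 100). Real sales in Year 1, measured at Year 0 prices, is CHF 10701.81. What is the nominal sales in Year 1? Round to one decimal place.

11707.8

Nominal = Real × (Index/100) = 10701.81 × (109.4/100)
        = 10701.81 × 1.094 = 11707.7801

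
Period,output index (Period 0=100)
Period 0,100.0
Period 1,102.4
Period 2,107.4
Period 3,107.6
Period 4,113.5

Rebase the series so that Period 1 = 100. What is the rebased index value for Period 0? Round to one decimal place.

Rebased(Period 0) = 100.0 / 102.4 × 100 = 97.6562

97.7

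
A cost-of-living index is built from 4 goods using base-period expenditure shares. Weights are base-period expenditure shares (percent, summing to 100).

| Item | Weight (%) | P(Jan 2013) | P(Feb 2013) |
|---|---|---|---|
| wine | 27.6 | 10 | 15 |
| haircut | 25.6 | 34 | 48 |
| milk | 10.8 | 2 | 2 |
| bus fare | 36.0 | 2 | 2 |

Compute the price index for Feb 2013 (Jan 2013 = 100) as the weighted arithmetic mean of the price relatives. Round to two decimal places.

wine: 27.6 × (15/10) = 27.6 × 1.500000 = 41.4000
haircut: 25.6 × (48/34) = 25.6 × 1.411765 = 36.1412
milk: 10.8 × (2/2) = 10.8 × 1.000000 = 10.8000
bus fare: 36.0 × (2/2) = 36.0 × 1.000000 = 36.0000
Index = Σ wᵢ·(p₁ᵢ/p₀ᵢ) = 41.4000 + 36.1412 + 10.8000 + 36.0000 = 124.3412

124.34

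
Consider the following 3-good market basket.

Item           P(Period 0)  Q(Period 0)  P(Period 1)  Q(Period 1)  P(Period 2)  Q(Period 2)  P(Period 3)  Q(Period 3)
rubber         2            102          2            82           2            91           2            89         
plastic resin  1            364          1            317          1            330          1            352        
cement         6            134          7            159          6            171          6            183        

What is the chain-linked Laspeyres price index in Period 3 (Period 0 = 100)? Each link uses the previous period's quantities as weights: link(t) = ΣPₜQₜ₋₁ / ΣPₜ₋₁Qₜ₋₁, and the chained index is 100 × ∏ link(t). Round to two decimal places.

Link Period 0→Period 1:
ΣP(Period 1)Q(Period 0) = 2×102 + 1×364 + 7×134 = 204 + 364 + 938 = 1506
ΣP(Period 0)Q(Period 0) = 2×102 + 1×364 + 6×134 = 204 + 364 + 804 = 1372
link = 1506/1372 = 1.097668
Link Period 1→Period 2:
ΣP(Period 2)Q(Period 1) = 2×82 + 1×317 + 6×159 = 164 + 317 + 954 = 1435
ΣP(Period 1)Q(Period 1) = 2×82 + 1×317 + 7×159 = 164 + 317 + 1113 = 1594
link = 1435/1594 = 0.900251
Link Period 2→Period 3:
ΣP(Period 3)Q(Period 2) = 2×91 + 1×330 + 6×171 = 182 + 330 + 1026 = 1538
ΣP(Period 2)Q(Period 2) = 2×91 + 1×330 + 6×171 = 182 + 330 + 1026 = 1538
link = 1538/1538 = 1.000000
Chained index = 100 × 1.097668 × 0.900251 × 1.000000 = 98.8176

98.82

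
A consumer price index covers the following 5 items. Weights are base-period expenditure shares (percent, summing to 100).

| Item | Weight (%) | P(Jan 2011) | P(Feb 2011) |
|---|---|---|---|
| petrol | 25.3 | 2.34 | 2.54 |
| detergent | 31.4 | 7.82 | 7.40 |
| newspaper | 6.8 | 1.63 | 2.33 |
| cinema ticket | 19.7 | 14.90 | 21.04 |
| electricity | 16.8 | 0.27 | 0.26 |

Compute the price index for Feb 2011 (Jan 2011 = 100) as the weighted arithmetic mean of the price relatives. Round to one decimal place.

110.9

petrol: 25.3 × (2.54/2.34) = 25.3 × 1.085470 = 27.4624
detergent: 31.4 × (7.40/7.82) = 31.4 × 0.946292 = 29.7136
newspaper: 6.8 × (2.33/1.63) = 6.8 × 1.429448 = 9.7202
cinema ticket: 19.7 × (21.04/14.90) = 19.7 × 1.412081 = 27.8180
electricity: 16.8 × (0.26/0.27) = 16.8 × 0.962963 = 16.1778
Index = Σ wᵢ·(p₁ᵢ/p₀ᵢ) = 27.4624 + 29.7136 + 9.7202 + 27.8180 + 16.1778 = 110.8920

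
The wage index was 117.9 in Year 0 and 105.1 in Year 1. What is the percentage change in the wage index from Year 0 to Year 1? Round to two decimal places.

Change = (105.1 − 117.9) / 117.9 × 100
       = -12.8 / 117.9 × 100 = -10.8567%

-10.86%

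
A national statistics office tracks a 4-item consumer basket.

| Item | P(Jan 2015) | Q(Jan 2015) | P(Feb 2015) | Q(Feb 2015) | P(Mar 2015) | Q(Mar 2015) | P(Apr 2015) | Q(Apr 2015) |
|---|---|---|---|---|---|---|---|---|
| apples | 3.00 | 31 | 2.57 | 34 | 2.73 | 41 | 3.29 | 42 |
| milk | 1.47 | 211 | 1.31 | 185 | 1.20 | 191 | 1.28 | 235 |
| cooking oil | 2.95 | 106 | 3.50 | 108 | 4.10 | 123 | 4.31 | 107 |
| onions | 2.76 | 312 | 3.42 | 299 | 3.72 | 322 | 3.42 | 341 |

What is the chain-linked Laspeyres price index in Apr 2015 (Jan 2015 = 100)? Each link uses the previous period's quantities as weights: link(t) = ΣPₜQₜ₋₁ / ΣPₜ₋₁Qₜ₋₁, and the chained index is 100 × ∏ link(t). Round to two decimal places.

Link Jan 2015→Feb 2015:
ΣP(Feb 2015)Q(Jan 2015) = 2.57×31 + 1.31×211 + 3.50×106 + 3.42×312 = 79.67 + 276.41 + 371 + 1067.04 = 1794.12
ΣP(Jan 2015)Q(Jan 2015) = 3.00×31 + 1.47×211 + 2.95×106 + 2.76×312 = 93 + 310.17 + 312.7 + 861.12 = 1576.99
link = 1794.12/1576.99 = 1.137686
Link Feb 2015→Mar 2015:
ΣP(Mar 2015)Q(Feb 2015) = 2.73×34 + 1.20×185 + 4.10×108 + 3.72×299 = 92.82 + 222 + 442.8 + 1112.28 = 1869.9
ΣP(Feb 2015)Q(Feb 2015) = 2.57×34 + 1.31×185 + 3.50×108 + 3.42×299 = 87.38 + 242.35 + 378 + 1022.58 = 1730.31
link = 1869.9/1730.31 = 1.080673
Link Mar 2015→Apr 2015:
ΣP(Apr 2015)Q(Mar 2015) = 3.29×41 + 1.28×191 + 4.31×123 + 3.42×322 = 134.89 + 244.48 + 530.13 + 1101.24 = 2010.74
ΣP(Mar 2015)Q(Mar 2015) = 2.73×41 + 1.20×191 + 4.10×123 + 3.72×322 = 111.93 + 229.2 + 504.3 + 1197.84 = 2043.27
link = 2010.74/2043.27 = 0.984079
Chained index = 100 × 1.137686 × 1.080673 × 0.984079 = 120.9894

120.99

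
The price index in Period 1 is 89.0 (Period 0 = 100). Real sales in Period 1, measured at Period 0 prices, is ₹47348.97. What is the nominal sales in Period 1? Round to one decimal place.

Nominal = Real × (Index/100) = 47348.97 × (89.0/100)
        = 47348.97 × 0.890 = 42140.5833

42140.6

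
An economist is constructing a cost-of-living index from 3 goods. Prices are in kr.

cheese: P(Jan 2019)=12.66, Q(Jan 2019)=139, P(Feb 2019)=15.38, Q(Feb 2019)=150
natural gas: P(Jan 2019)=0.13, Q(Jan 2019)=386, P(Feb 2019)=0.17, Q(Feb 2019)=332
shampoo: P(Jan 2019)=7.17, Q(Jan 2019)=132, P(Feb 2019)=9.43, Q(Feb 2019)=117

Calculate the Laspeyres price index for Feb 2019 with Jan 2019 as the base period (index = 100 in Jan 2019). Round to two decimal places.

125.10

Laspeyres price index uses base-period quantities as weights.
ΣP(Feb 2019)·Q(Jan 2019) = 15.38×139 + 0.17×386 + 9.43×132 = 2137.82 + 65.62 + 1244.76 = 3448.2
ΣP(Jan 2019)·Q(Jan 2019) = 12.66×139 + 0.13×386 + 7.17×132 = 1759.74 + 50.18 + 946.44 = 2756.36
Index = 3448.2 / 2756.36 × 100 = 125.0998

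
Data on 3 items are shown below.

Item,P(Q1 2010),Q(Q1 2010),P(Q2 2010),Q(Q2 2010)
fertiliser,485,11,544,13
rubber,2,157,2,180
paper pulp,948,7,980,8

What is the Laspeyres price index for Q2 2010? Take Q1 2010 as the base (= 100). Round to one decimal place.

Laspeyres price index uses base-period quantities as weights.
ΣP(Q2 2010)·Q(Q1 2010) = 544×11 + 2×157 + 980×7 = 5984 + 314 + 6860 = 13158
ΣP(Q1 2010)·Q(Q1 2010) = 485×11 + 2×157 + 948×7 = 5335 + 314 + 6636 = 12285
Index = 13158 / 12285 × 100 = 107.1062

107.1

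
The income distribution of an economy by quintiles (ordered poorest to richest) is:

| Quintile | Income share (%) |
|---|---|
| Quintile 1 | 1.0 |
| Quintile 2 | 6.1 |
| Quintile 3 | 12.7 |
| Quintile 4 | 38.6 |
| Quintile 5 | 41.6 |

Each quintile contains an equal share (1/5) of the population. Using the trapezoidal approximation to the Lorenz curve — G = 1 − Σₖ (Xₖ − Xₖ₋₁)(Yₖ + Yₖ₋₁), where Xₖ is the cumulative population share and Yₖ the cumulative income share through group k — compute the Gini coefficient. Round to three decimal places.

0.455

Cumulative income shares Yₖ: 0.0100, 0.0710, 0.1980, 0.5840, 1.0000
Σ (Xₖ−Xₖ₋₁)(Yₖ+Yₖ₋₁) = (1/5)(0.0100+0.0000) + (1/5)(0.0710+0.0100) + (1/5)(0.1980+0.0710) + (1/5)(0.5840+0.1980) + (1/5)(1.0000+0.5840)
  = 0.0020 + 0.0162 + 0.0538 + 0.1564 + 0.3168 = 0.5452
G = 1 − 0.5452 = 0.4548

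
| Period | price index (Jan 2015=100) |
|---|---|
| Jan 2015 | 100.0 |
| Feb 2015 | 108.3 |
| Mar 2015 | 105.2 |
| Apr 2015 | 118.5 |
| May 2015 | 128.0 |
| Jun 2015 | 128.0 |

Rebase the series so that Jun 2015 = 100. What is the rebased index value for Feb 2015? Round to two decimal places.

84.61

Rebased(Feb 2015) = 108.3 / 128.0 × 100 = 84.6094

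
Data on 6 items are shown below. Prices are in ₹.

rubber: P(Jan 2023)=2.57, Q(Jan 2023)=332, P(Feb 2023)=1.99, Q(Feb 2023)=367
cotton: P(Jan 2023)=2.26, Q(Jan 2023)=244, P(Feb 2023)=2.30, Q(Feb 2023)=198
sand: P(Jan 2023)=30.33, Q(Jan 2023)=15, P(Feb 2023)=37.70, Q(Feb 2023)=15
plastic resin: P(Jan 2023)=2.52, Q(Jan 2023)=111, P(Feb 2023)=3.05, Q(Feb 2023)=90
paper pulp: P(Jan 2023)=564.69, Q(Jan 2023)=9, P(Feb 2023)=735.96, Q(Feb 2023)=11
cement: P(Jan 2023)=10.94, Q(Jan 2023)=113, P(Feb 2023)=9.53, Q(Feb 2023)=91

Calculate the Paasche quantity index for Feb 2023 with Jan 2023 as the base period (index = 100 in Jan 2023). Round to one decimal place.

Paasche quantity index uses current-period prices as weights.
ΣP(Feb 2023)·Q(Feb 2023) = 1.99×367 + 2.30×198 + 37.70×15 + 3.05×90 + 735.96×11 + 9.53×91 = 730.33 + 455.4 + 565.5 + 274.5 + 8095.56 + 867.23 = 10988.52
ΣP(Feb 2023)·Q(Jan 2023) = 1.99×332 + 2.30×244 + 37.70×15 + 3.05×111 + 735.96×9 + 9.53×113 = 660.68 + 561.2 + 565.5 + 338.55 + 6623.64 + 1076.89 = 9826.46
Index = 10988.52 / 9826.46 × 100 = 111.8258

111.8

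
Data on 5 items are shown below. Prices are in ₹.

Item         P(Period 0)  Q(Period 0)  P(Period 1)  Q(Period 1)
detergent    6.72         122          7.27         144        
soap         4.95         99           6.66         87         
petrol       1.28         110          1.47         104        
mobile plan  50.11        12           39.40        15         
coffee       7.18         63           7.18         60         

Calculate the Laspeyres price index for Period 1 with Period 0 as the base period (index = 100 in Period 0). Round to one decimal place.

105.1

Laspeyres price index uses base-period quantities as weights.
ΣP(Period 1)·Q(Period 0) = 7.27×122 + 6.66×99 + 1.47×110 + 39.40×12 + 7.18×63 = 886.94 + 659.34 + 161.7 + 472.8 + 452.34 = 2633.12
ΣP(Period 0)·Q(Period 0) = 6.72×122 + 4.95×99 + 1.28×110 + 50.11×12 + 7.18×63 = 819.84 + 490.05 + 140.8 + 601.32 + 452.34 = 2504.35
Index = 2633.12 / 2504.35 × 100 = 105.1419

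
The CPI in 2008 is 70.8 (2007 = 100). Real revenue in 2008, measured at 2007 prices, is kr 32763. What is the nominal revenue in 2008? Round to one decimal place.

23196.2

Nominal = Real × (Index/100) = 32763 × (70.8/100)
        = 32763 × 0.708 = 23196.2040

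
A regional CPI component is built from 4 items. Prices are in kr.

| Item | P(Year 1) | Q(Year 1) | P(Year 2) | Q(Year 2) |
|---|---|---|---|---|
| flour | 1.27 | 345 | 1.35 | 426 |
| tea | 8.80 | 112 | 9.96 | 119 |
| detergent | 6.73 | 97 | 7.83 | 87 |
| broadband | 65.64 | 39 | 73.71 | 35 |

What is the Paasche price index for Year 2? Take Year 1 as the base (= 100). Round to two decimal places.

112.31

Paasche price index uses current-period quantities as weights.
ΣP(Year 2)·Q(Year 2) = 1.35×426 + 9.96×119 + 7.83×87 + 73.71×35 = 575.1 + 1185.24 + 681.21 + 2579.85 = 5021.4
ΣP(Year 1)·Q(Year 2) = 1.27×426 + 8.80×119 + 6.73×87 + 65.64×35 = 541.02 + 1047.2 + 585.51 + 2297.4 = 4471.13
Index = 5021.4 / 4471.13 × 100 = 112.3072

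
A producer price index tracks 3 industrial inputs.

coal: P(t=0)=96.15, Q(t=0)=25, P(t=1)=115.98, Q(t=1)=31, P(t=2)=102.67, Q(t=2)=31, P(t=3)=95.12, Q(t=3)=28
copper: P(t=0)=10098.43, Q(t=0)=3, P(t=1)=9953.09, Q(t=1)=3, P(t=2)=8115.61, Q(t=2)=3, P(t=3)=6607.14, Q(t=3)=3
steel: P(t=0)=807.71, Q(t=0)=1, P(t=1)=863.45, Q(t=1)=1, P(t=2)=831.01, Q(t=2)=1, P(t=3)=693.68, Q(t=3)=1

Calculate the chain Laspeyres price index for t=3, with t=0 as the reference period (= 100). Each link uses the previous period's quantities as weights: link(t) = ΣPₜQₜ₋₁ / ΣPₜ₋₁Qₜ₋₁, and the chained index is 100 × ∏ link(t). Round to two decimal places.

68.61

Link t=0→t=1:
ΣP(t=1)Q(t=0) = 115.98×25 + 9953.09×3 + 863.45×1 = 2899.5 + 29859.27 + 863.45 = 33622.22
ΣP(t=0)Q(t=0) = 96.15×25 + 10098.43×3 + 807.71×1 = 2403.75 + 30295.29 + 807.71 = 33506.75
link = 33622.22/33506.75 = 1.003446
Link t=1→t=2:
ΣP(t=2)Q(t=1) = 102.67×31 + 8115.61×3 + 831.01×1 = 3182.77 + 24346.83 + 831.01 = 28360.61
ΣP(t=1)Q(t=1) = 115.98×31 + 9953.09×3 + 863.45×1 = 3595.38 + 29859.27 + 863.45 = 34318.1
link = 28360.61/34318.1 = 0.826404
Link t=2→t=3:
ΣP(t=3)Q(t=2) = 95.12×31 + 6607.14×3 + 693.68×1 = 2948.72 + 19821.42 + 693.68 = 23463.82
ΣP(t=2)Q(t=2) = 102.67×31 + 8115.61×3 + 831.01×1 = 3182.77 + 24346.83 + 831.01 = 28360.61
link = 23463.82/28360.61 = 0.827338
Chained index = 100 × 1.003446 × 0.826404 × 0.827338 = 68.6072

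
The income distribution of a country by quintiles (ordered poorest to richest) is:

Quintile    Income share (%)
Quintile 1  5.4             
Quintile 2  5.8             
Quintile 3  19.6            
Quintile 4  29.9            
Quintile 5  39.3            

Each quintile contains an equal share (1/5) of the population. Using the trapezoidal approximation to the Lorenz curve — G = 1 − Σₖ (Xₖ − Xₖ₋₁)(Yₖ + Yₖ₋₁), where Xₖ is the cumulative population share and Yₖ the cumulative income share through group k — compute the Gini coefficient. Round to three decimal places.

0.368

Cumulative income shares Yₖ: 0.0540, 0.1120, 0.3080, 0.6070, 1.0000
Σ (Xₖ−Xₖ₋₁)(Yₖ+Yₖ₋₁) = (1/5)(0.0540+0.0000) + (1/5)(0.1120+0.0540) + (1/5)(0.3080+0.1120) + (1/5)(0.6070+0.3080) + (1/5)(1.0000+0.6070)
  = 0.0108 + 0.0332 + 0.0840 + 0.1830 + 0.3214 = 0.6324
G = 1 − 0.6324 = 0.3676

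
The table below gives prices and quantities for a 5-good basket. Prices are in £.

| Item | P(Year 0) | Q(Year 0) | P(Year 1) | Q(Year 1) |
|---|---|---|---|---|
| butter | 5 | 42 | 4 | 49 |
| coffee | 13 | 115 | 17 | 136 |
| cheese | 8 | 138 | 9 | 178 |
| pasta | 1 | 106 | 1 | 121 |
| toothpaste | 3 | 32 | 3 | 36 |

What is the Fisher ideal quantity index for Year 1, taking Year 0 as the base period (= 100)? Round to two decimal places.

Laspeyres component (base-period weights):
ΣP(Year 0)Q(Year 1) = 5×49 + 13×136 + 8×178 + 1×121 + 3×36 = 245 + 1768 + 1424 + 121 + 108 = 3666
ΣP(Year 0)Q(Year 0) = 5×42 + 13×115 + 8×138 + 1×106 + 3×32 = 210 + 1495 + 1104 + 106 + 96 = 3011
L = 3666 / 3011 × 100 = 121.7536
Paasche component (current-period weights):
ΣP(Year 1)Q(Year 1) = 4×49 + 17×136 + 9×178 + 1×121 + 3×36 = 196 + 2312 + 1602 + 121 + 108 = 4339
ΣP(Year 1)Q(Year 0) = 4×42 + 17×115 + 9×138 + 1×106 + 3×32 = 168 + 1955 + 1242 + 106 + 96 = 3567
P = 4339 / 3567 × 100 = 121.6428
Fisher = √(L × P) = √(121.7536 × 121.6428) = 121.6982

121.70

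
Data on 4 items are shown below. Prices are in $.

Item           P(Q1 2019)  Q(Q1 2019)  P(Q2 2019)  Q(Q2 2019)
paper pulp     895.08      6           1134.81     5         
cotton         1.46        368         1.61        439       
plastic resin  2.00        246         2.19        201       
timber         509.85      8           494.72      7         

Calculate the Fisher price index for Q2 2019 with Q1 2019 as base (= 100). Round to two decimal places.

Laspeyres component (base-period weights):
ΣP(Q2 2019)Q(Q1 2019) = 1134.81×6 + 1.61×368 + 2.19×246 + 494.72×8 = 6808.86 + 592.48 + 538.74 + 3957.76 = 11897.84
ΣP(Q1 2019)Q(Q1 2019) = 895.08×6 + 1.46×368 + 2.00×246 + 509.85×8 = 5370.48 + 537.28 + 492 + 4078.8 = 10478.56
L = 11897.84 / 10478.56 × 100 = 113.5446
Paasche component (current-period weights):
ΣP(Q2 2019)Q(Q2 2019) = 1134.81×5 + 1.61×439 + 2.19×201 + 494.72×7 = 5674.05 + 706.79 + 440.19 + 3463.04 = 10284.07
ΣP(Q1 2019)Q(Q2 2019) = 895.08×5 + 1.46×439 + 2.00×201 + 509.85×7 = 4475.4 + 640.94 + 402 + 3568.95 = 9087.29
P = 10284.07 / 9087.29 × 100 = 113.1698
Fisher = √(L × P) = √(113.5446 × 113.1698) = 113.3571

113.36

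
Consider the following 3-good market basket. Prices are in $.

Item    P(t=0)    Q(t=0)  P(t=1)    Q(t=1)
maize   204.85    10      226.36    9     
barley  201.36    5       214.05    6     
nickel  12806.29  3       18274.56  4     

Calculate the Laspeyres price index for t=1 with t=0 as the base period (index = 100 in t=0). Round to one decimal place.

Laspeyres price index uses base-period quantities as weights.
ΣP(t=1)·Q(t=0) = 226.36×10 + 214.05×5 + 18274.56×3 = 2263.6 + 1070.25 + 54823.68 = 58157.53
ΣP(t=0)·Q(t=0) = 204.85×10 + 201.36×5 + 12806.29×3 = 2048.5 + 1006.8 + 38418.87 = 41474.17
Index = 58157.53 / 41474.17 × 100 = 140.2259

140.2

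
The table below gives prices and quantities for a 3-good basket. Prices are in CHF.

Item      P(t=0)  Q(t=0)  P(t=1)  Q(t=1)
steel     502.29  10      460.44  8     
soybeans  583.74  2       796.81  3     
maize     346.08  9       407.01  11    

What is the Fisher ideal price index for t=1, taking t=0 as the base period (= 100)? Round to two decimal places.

Laspeyres component (base-period weights):
ΣP(t=1)Q(t=0) = 460.44×10 + 796.81×2 + 407.01×9 = 4604.4 + 1593.62 + 3663.09 = 9861.11
ΣP(t=0)Q(t=0) = 502.29×10 + 583.74×2 + 346.08×9 = 5022.9 + 1167.48 + 3114.72 = 9305.1
L = 9861.11 / 9305.1 × 100 = 105.9753
Paasche component (current-period weights):
ΣP(t=1)Q(t=1) = 460.44×8 + 796.81×3 + 407.01×11 = 3683.52 + 2390.43 + 4477.11 = 10551.06
ΣP(t=0)Q(t=1) = 502.29×8 + 583.74×3 + 346.08×11 = 4018.32 + 1751.22 + 3806.88 = 9576.42
P = 10551.06 / 9576.42 × 100 = 110.1775
Fisher = √(L × P) = √(105.9753 × 110.1775) = 108.0560

108.06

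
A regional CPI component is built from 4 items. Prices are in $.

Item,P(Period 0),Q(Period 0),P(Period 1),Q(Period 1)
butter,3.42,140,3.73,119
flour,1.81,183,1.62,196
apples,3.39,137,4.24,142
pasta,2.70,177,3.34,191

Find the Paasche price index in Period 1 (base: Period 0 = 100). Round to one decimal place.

Paasche price index uses current-period quantities as weights.
ΣP(Period 1)·Q(Period 1) = 3.73×119 + 1.62×196 + 4.24×142 + 3.34×191 = 443.87 + 317.52 + 602.08 + 637.94 = 2001.41
ΣP(Period 0)·Q(Period 1) = 3.42×119 + 1.81×196 + 3.39×142 + 2.70×191 = 406.98 + 354.76 + 481.38 + 515.7 = 1758.82
Index = 2001.41 / 1758.82 × 100 = 113.7928

113.8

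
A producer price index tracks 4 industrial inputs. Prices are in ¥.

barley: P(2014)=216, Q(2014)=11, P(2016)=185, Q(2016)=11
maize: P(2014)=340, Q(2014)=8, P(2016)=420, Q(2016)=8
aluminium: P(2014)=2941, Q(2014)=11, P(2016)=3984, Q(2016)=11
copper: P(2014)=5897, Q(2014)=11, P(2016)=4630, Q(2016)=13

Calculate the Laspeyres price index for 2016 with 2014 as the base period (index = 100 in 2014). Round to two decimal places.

Laspeyres price index uses base-period quantities as weights.
ΣP(2016)·Q(2014) = 185×11 + 420×8 + 3984×11 + 4630×11 = 2035 + 3360 + 43824 + 50930 = 100149
ΣP(2014)·Q(2014) = 216×11 + 340×8 + 2941×11 + 5897×11 = 2376 + 2720 + 32351 + 64867 = 102314
Index = 100149 / 102314 × 100 = 97.8840

97.88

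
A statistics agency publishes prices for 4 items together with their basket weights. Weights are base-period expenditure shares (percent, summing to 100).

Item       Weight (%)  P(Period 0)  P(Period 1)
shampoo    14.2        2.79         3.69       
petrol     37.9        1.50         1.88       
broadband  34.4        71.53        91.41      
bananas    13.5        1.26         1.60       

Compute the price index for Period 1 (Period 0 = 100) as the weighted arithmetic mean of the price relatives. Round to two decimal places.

127.39

shampoo: 14.2 × (3.69/2.79) = 14.2 × 1.322581 = 18.7806
petrol: 37.9 × (1.88/1.50) = 37.9 × 1.253333 = 47.5013
broadband: 34.4 × (91.41/71.53) = 34.4 × 1.277925 = 43.9606
bananas: 13.5 × (1.60/1.26) = 13.5 × 1.269841 = 17.1429
Index = Σ wᵢ·(p₁ᵢ/p₀ᵢ) = 18.7806 + 47.5013 + 43.9606 + 17.1429 = 127.3855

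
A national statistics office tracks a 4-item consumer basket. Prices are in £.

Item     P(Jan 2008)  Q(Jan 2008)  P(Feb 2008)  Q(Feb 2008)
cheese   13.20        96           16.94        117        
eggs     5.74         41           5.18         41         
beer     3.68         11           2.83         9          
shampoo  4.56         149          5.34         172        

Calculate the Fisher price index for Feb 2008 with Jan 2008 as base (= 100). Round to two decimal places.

Laspeyres component (base-period weights):
ΣP(Feb 2008)Q(Jan 2008) = 16.94×96 + 5.18×41 + 2.83×11 + 5.34×149 = 1626.24 + 212.38 + 31.13 + 795.66 = 2665.41
ΣP(Jan 2008)Q(Jan 2008) = 13.20×96 + 5.74×41 + 3.68×11 + 4.56×149 = 1267.2 + 235.34 + 40.48 + 679.44 = 2222.46
L = 2665.41 / 2222.46 × 100 = 119.9306
Paasche component (current-period weights):
ΣP(Feb 2008)Q(Feb 2008) = 16.94×117 + 5.18×41 + 2.83×9 + 5.34×172 = 1981.98 + 212.38 + 25.47 + 918.48 = 3138.31
ΣP(Jan 2008)Q(Feb 2008) = 13.20×117 + 5.74×41 + 3.68×9 + 4.56×172 = 1544.4 + 235.34 + 33.12 + 784.32 = 2597.18
P = 3138.31 / 2597.18 × 100 = 120.8353
Fisher = √(L × P) = √(119.9306 × 120.8353) = 120.3821

120.38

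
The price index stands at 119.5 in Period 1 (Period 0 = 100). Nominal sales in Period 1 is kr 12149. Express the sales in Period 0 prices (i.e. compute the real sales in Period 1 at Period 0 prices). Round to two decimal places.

10166.53

Real = Nominal ÷ (Index/100) = 12149 ÷ (119.5/100)
     = 12149 ÷ 1.195 = 10166.5272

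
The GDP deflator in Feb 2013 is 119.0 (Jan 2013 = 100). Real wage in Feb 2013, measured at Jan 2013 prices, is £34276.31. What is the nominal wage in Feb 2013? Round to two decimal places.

Nominal = Real × (Index/100) = 34276.31 × (119.0/100)
        = 34276.31 × 1.190 = 40788.8089

40788.81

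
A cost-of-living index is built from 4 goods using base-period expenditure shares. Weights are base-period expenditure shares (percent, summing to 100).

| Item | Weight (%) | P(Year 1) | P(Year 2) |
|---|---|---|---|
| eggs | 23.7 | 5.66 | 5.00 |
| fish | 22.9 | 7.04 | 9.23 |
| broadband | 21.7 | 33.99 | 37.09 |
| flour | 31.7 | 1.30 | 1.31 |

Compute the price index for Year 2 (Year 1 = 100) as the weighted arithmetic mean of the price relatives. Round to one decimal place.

106.6

eggs: 23.7 × (5.00/5.66) = 23.7 × 0.883392 = 20.9364
fish: 22.9 × (9.23/7.04) = 22.9 × 1.311080 = 30.0237
broadband: 21.7 × (37.09/33.99) = 21.7 × 1.091203 = 23.6791
flour: 31.7 × (1.31/1.30) = 31.7 × 1.007692 = 31.9438
Index = Σ wᵢ·(p₁ᵢ/p₀ᵢ) = 20.9364 + 30.0237 + 23.6791 + 31.9438 = 106.5831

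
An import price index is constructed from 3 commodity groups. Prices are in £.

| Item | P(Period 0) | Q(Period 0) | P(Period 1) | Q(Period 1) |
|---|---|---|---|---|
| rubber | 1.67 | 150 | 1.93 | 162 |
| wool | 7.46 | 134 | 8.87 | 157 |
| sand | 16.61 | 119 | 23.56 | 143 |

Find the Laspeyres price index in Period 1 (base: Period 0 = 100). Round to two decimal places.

132.70

Laspeyres price index uses base-period quantities as weights.
ΣP(Period 1)·Q(Period 0) = 1.93×150 + 8.87×134 + 23.56×119 = 289.5 + 1188.58 + 2803.64 = 4281.72
ΣP(Period 0)·Q(Period 0) = 1.67×150 + 7.46×134 + 16.61×119 = 250.5 + 999.64 + 1976.59 = 3226.73
Index = 4281.72 / 3226.73 × 100 = 132.6953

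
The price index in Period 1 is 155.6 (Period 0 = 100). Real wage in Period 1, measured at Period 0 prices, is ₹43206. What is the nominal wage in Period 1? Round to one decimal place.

Nominal = Real × (Index/100) = 43206 × (155.6/100)
        = 43206 × 1.556 = 67228.5360

67228.5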